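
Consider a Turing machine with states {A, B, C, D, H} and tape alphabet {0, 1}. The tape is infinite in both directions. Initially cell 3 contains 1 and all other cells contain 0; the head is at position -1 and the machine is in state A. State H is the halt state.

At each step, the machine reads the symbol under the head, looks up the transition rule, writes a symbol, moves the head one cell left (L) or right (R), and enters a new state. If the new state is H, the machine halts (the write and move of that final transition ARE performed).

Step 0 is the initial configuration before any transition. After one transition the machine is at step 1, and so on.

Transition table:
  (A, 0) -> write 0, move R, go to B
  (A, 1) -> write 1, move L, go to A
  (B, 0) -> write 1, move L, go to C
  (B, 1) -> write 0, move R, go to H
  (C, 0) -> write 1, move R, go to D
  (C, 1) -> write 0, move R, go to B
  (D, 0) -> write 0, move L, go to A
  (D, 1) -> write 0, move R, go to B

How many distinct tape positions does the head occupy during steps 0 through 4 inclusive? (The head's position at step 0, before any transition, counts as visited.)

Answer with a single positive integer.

Answer: 3

Derivation:
Step 1: in state A at pos -1, read 0 -> (A,0)->write 0,move R,goto B. Now: state=B, head=0, tape[-2..4]=0000010 (head:   ^)
Step 2: in state B at pos 0, read 0 -> (B,0)->write 1,move L,goto C. Now: state=C, head=-1, tape[-2..4]=0010010 (head:  ^)
Step 3: in state C at pos -1, read 0 -> (C,0)->write 1,move R,goto D. Now: state=D, head=0, tape[-2..4]=0110010 (head:   ^)
Step 4: in state D at pos 0, read 1 -> (D,1)->write 0,move R,goto B. Now: state=B, head=1, tape[-2..4]=0100010 (head:    ^)
Head positions at steps 0..4: starting at -1, distinct positions visited = {-1, 0, 1} -> 3 position(s)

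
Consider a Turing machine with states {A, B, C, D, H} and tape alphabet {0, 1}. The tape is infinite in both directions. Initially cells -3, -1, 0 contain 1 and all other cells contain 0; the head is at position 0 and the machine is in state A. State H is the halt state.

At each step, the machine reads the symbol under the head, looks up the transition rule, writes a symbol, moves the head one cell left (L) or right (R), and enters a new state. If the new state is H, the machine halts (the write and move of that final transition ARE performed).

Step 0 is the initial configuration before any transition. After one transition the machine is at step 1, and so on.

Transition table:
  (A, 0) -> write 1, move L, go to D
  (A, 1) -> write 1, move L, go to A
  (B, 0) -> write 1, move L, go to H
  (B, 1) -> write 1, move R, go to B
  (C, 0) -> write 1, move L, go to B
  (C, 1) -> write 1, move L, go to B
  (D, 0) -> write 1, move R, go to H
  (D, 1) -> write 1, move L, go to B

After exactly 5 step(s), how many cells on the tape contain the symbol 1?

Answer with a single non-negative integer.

Step 1: in state A at pos 0, read 1 -> (A,1)->write 1,move L,goto A. Now: state=A, head=-1, tape[-4..1]=010110 (head:    ^)
Step 2: in state A at pos -1, read 1 -> (A,1)->write 1,move L,goto A. Now: state=A, head=-2, tape[-4..1]=010110 (head:   ^)
Step 3: in state A at pos -2, read 0 -> (A,0)->write 1,move L,goto D. Now: state=D, head=-3, tape[-4..1]=011110 (head:  ^)
Step 4: in state D at pos -3, read 1 -> (D,1)->write 1,move L,goto B. Now: state=B, head=-4, tape[-5..1]=0011110 (head:  ^)
Step 5: in state B at pos -4, read 0 -> (B,0)->write 1,move L,goto H. Now: state=H, head=-5, tape[-6..1]=00111110 (head:  ^)
Cells containing 1 after step 5: {-4, -3, -2, -1, 0} -> 5 cell(s)

Answer: 5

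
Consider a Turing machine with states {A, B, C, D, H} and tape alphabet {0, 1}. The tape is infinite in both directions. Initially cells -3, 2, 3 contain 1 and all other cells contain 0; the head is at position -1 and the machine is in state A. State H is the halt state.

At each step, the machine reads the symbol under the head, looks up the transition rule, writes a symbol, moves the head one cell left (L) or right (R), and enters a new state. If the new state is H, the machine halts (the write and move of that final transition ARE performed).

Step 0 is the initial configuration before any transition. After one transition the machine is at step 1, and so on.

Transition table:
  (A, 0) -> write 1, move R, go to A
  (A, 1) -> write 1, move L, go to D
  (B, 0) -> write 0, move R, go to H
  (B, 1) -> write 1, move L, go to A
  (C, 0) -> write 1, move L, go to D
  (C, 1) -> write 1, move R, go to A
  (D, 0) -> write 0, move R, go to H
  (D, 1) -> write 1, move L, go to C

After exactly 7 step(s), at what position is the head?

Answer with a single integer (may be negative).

Answer: 0

Derivation:
Step 1: in state A at pos -1, read 0 -> (A,0)->write 1,move R,goto A. Now: state=A, head=0, tape[-4..4]=010100110 (head:     ^)
Step 2: in state A at pos 0, read 0 -> (A,0)->write 1,move R,goto A. Now: state=A, head=1, tape[-4..4]=010110110 (head:      ^)
Step 3: in state A at pos 1, read 0 -> (A,0)->write 1,move R,goto A. Now: state=A, head=2, tape[-4..4]=010111110 (head:       ^)
Step 4: in state A at pos 2, read 1 -> (A,1)->write 1,move L,goto D. Now: state=D, head=1, tape[-4..4]=010111110 (head:      ^)
Step 5: in state D at pos 1, read 1 -> (D,1)->write 1,move L,goto C. Now: state=C, head=0, tape[-4..4]=010111110 (head:     ^)
Step 6: in state C at pos 0, read 1 -> (C,1)->write 1,move R,goto A. Now: state=A, head=1, tape[-4..4]=010111110 (head:      ^)
Step 7: in state A at pos 1, read 1 -> (A,1)->write 1,move L,goto D. Now: state=D, head=0, tape[-4..4]=010111110 (head:     ^)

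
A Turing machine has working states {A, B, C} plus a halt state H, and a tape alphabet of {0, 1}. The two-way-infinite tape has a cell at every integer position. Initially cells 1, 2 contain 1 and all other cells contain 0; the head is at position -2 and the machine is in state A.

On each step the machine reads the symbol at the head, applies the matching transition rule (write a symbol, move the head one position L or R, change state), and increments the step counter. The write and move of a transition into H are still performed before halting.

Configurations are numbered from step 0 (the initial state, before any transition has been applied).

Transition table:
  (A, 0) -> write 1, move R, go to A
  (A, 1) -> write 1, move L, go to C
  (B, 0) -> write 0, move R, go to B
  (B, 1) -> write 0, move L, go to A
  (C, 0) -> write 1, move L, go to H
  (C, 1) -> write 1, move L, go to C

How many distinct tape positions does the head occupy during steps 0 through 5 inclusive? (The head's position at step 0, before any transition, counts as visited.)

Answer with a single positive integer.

Answer: 4

Derivation:
Step 1: in state A at pos -2, read 0 -> (A,0)->write 1,move R,goto A. Now: state=A, head=-1, tape[-3..3]=0100110 (head:   ^)
Step 2: in state A at pos -1, read 0 -> (A,0)->write 1,move R,goto A. Now: state=A, head=0, tape[-3..3]=0110110 (head:    ^)
Step 3: in state A at pos 0, read 0 -> (A,0)->write 1,move R,goto A. Now: state=A, head=1, tape[-3..3]=0111110 (head:     ^)
Step 4: in state A at pos 1, read 1 -> (A,1)->write 1,move L,goto C. Now: state=C, head=0, tape[-3..3]=0111110 (head:    ^)
Step 5: in state C at pos 0, read 1 -> (C,1)->write 1,move L,goto C. Now: state=C, head=-1, tape[-3..3]=0111110 (head:   ^)
Head positions at steps 0..5: starting at -2, distinct positions visited = {-2, -1, 0, 1} -> 4 position(s)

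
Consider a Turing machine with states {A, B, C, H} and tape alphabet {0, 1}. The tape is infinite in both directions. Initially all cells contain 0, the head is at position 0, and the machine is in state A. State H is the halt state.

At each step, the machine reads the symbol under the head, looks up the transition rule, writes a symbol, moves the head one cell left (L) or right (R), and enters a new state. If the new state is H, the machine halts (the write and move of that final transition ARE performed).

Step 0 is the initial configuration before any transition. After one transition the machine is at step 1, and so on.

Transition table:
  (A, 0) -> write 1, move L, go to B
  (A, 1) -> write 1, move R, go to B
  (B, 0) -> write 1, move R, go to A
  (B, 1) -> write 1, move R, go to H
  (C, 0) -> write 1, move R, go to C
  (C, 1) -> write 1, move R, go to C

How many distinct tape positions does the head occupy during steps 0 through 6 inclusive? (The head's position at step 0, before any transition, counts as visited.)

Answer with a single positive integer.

Answer: 4

Derivation:
Step 1: in state A at pos 0, read 0 -> (A,0)->write 1,move L,goto B. Now: state=B, head=-1, tape[-2..1]=0010 (head:  ^)
Step 2: in state B at pos -1, read 0 -> (B,0)->write 1,move R,goto A. Now: state=A, head=0, tape[-2..1]=0110 (head:   ^)
Step 3: in state A at pos 0, read 1 -> (A,1)->write 1,move R,goto B. Now: state=B, head=1, tape[-2..2]=01100 (head:    ^)
Step 4: in state B at pos 1, read 0 -> (B,0)->write 1,move R,goto A. Now: state=A, head=2, tape[-2..3]=011100 (head:     ^)
Step 5: in state A at pos 2, read 0 -> (A,0)->write 1,move L,goto B. Now: state=B, head=1, tape[-2..3]=011110 (head:    ^)
Step 6: in state B at pos 1, read 1 -> (B,1)->write 1,move R,goto H. Now: state=H, head=2, tape[-2..3]=011110 (head:     ^)
Head positions at steps 0..6: starting at 0, distinct positions visited = {-1, 0, 1, 2} -> 4 position(s)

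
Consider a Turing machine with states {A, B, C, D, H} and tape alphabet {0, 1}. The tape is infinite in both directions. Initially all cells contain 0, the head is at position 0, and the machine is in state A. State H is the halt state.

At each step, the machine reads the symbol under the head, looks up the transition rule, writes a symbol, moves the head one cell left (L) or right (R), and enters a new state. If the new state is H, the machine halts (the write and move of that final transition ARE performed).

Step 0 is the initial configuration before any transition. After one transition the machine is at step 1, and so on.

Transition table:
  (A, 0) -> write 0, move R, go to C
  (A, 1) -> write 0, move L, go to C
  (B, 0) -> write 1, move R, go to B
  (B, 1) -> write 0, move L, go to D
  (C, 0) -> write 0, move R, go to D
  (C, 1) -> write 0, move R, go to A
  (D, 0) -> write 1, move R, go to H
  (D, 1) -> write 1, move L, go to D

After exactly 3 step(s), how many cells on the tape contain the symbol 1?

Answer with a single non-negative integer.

Step 1: in state A at pos 0, read 0 -> (A,0)->write 0,move R,goto C. Now: state=C, head=1, tape[-1..2]=0000 (head:   ^)
Step 2: in state C at pos 1, read 0 -> (C,0)->write 0,move R,goto D. Now: state=D, head=2, tape[-1..3]=00000 (head:    ^)
Step 3: in state D at pos 2, read 0 -> (D,0)->write 1,move R,goto H. Now: state=H, head=3, tape[-1..4]=000100 (head:     ^)
Cells containing 1 after step 3: {2} -> 1 cell(s)

Answer: 1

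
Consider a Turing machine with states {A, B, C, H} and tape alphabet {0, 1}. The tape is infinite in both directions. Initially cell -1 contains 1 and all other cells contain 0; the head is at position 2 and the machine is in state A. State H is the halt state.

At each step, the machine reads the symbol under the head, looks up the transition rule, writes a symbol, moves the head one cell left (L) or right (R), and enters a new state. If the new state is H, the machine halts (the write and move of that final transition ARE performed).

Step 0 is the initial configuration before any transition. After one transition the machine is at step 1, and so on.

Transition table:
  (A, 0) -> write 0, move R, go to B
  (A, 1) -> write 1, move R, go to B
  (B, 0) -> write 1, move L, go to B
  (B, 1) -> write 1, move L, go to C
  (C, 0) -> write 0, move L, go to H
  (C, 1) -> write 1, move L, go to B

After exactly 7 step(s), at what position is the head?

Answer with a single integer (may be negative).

Step 1: in state A at pos 2, read 0 -> (A,0)->write 0,move R,goto B. Now: state=B, head=3, tape[-2..4]=0100000 (head:      ^)
Step 2: in state B at pos 3, read 0 -> (B,0)->write 1,move L,goto B. Now: state=B, head=2, tape[-2..4]=0100010 (head:     ^)
Step 3: in state B at pos 2, read 0 -> (B,0)->write 1,move L,goto B. Now: state=B, head=1, tape[-2..4]=0100110 (head:    ^)
Step 4: in state B at pos 1, read 0 -> (B,0)->write 1,move L,goto B. Now: state=B, head=0, tape[-2..4]=0101110 (head:   ^)
Step 5: in state B at pos 0, read 0 -> (B,0)->write 1,move L,goto B. Now: state=B, head=-1, tape[-2..4]=0111110 (head:  ^)
Step 6: in state B at pos -1, read 1 -> (B,1)->write 1,move L,goto C. Now: state=C, head=-2, tape[-3..4]=00111110 (head:  ^)
Step 7: in state C at pos -2, read 0 -> (C,0)->write 0,move L,goto H. Now: state=H, head=-3, tape[-4..4]=000111110 (head:  ^)

Answer: -3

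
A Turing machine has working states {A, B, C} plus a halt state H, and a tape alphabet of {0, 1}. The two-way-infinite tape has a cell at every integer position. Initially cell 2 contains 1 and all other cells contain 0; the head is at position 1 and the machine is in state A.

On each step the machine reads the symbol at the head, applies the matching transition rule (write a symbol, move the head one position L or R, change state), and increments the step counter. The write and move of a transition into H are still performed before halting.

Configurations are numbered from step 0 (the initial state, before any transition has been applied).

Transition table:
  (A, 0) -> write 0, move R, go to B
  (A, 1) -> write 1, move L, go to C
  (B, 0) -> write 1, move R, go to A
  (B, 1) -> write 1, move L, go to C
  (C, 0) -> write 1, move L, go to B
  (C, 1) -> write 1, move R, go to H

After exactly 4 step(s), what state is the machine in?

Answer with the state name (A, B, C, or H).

Answer: A

Derivation:
Step 1: in state A at pos 1, read 0 -> (A,0)->write 0,move R,goto B. Now: state=B, head=2, tape[0..3]=0010 (head:   ^)
Step 2: in state B at pos 2, read 1 -> (B,1)->write 1,move L,goto C. Now: state=C, head=1, tape[0..3]=0010 (head:  ^)
Step 3: in state C at pos 1, read 0 -> (C,0)->write 1,move L,goto B. Now: state=B, head=0, tape[-1..3]=00110 (head:  ^)
Step 4: in state B at pos 0, read 0 -> (B,0)->write 1,move R,goto A. Now: state=A, head=1, tape[-1..3]=01110 (head:   ^)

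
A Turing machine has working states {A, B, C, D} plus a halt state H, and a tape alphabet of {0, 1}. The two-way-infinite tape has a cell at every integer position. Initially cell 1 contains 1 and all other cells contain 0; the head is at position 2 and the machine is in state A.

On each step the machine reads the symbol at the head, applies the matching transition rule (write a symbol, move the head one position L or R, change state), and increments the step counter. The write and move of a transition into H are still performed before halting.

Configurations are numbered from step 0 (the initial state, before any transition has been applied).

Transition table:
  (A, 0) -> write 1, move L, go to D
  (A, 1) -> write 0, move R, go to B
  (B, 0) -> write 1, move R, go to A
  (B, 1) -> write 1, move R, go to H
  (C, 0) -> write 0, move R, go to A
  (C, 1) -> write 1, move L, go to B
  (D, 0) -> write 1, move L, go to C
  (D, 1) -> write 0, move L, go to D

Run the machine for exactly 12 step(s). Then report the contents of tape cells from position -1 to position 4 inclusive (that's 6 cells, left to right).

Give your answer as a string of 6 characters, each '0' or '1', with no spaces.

Answer: 001101

Derivation:
Step 1: in state A at pos 2, read 0 -> (A,0)->write 1,move L,goto D. Now: state=D, head=1, tape[0..3]=0110 (head:  ^)
Step 2: in state D at pos 1, read 1 -> (D,1)->write 0,move L,goto D. Now: state=D, head=0, tape[-1..3]=00010 (head:  ^)
Step 3: in state D at pos 0, read 0 -> (D,0)->write 1,move L,goto C. Now: state=C, head=-1, tape[-2..3]=001010 (head:  ^)
Step 4: in state C at pos -1, read 0 -> (C,0)->write 0,move R,goto A. Now: state=A, head=0, tape[-2..3]=001010 (head:   ^)
Step 5: in state A at pos 0, read 1 -> (A,1)->write 0,move R,goto B. Now: state=B, head=1, tape[-2..3]=000010 (head:    ^)
Step 6: in state B at pos 1, read 0 -> (B,0)->write 1,move R,goto A. Now: state=A, head=2, tape[-2..3]=000110 (head:     ^)
Step 7: in state A at pos 2, read 1 -> (A,1)->write 0,move R,goto B. Now: state=B, head=3, tape[-2..4]=0001000 (head:      ^)
Step 8: in state B at pos 3, read 0 -> (B,0)->write 1,move R,goto A. Now: state=A, head=4, tape[-2..5]=00010100 (head:       ^)
Step 9: in state A at pos 4, read 0 -> (A,0)->write 1,move L,goto D. Now: state=D, head=3, tape[-2..5]=00010110 (head:      ^)
Step 10: in state D at pos 3, read 1 -> (D,1)->write 0,move L,goto D. Now: state=D, head=2, tape[-2..5]=00010010 (head:     ^)
Step 11: in state D at pos 2, read 0 -> (D,0)->write 1,move L,goto C. Now: state=C, head=1, tape[-2..5]=00011010 (head:    ^)
Step 12: in state C at pos 1, read 1 -> (C,1)->write 1,move L,goto B. Now: state=B, head=0, tape[-2..5]=00011010 (head:   ^)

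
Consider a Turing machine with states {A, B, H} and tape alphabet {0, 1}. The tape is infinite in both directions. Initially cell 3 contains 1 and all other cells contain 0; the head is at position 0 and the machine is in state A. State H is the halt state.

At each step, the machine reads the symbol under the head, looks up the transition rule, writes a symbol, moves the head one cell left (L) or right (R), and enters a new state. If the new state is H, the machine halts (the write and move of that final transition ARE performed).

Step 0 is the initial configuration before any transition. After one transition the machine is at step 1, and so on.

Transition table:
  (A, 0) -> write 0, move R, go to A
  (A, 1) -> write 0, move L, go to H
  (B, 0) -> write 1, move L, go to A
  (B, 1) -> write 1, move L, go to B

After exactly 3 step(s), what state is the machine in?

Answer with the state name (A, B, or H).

Answer: A

Derivation:
Step 1: in state A at pos 0, read 0 -> (A,0)->write 0,move R,goto A. Now: state=A, head=1, tape[-1..4]=000010 (head:   ^)
Step 2: in state A at pos 1, read 0 -> (A,0)->write 0,move R,goto A. Now: state=A, head=2, tape[-1..4]=000010 (head:    ^)
Step 3: in state A at pos 2, read 0 -> (A,0)->write 0,move R,goto A. Now: state=A, head=3, tape[-1..4]=000010 (head:     ^)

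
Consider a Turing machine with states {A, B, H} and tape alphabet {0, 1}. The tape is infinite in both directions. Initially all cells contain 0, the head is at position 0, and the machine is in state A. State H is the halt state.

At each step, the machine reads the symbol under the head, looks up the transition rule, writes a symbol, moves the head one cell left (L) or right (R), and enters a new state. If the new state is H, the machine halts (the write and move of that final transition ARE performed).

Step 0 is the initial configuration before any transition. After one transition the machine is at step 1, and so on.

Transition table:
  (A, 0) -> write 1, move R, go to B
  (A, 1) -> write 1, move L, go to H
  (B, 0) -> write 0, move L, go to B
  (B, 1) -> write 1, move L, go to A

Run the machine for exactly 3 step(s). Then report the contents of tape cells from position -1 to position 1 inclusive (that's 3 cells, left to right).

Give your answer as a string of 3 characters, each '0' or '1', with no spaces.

Answer: 010

Derivation:
Step 1: in state A at pos 0, read 0 -> (A,0)->write 1,move R,goto B. Now: state=B, head=1, tape[-1..2]=0100 (head:   ^)
Step 2: in state B at pos 1, read 0 -> (B,0)->write 0,move L,goto B. Now: state=B, head=0, tape[-1..2]=0100 (head:  ^)
Step 3: in state B at pos 0, read 1 -> (B,1)->write 1,move L,goto A. Now: state=A, head=-1, tape[-2..2]=00100 (head:  ^)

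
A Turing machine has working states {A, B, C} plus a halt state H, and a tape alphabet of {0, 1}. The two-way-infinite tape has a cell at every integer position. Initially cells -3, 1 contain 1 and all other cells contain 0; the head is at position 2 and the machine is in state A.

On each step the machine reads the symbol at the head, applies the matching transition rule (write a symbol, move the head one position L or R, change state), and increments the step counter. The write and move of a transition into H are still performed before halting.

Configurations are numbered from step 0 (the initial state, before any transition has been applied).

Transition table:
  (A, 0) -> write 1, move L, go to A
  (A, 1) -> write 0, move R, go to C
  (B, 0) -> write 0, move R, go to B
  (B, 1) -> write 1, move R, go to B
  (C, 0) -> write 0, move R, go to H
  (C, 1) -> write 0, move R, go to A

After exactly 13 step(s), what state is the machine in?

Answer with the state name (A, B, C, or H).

Answer: A

Derivation:
Step 1: in state A at pos 2, read 0 -> (A,0)->write 1,move L,goto A. Now: state=A, head=1, tape[-4..3]=01000110 (head:      ^)
Step 2: in state A at pos 1, read 1 -> (A,1)->write 0,move R,goto C. Now: state=C, head=2, tape[-4..3]=01000010 (head:       ^)
Step 3: in state C at pos 2, read 1 -> (C,1)->write 0,move R,goto A. Now: state=A, head=3, tape[-4..4]=010000000 (head:        ^)
Step 4: in state A at pos 3, read 0 -> (A,0)->write 1,move L,goto A. Now: state=A, head=2, tape[-4..4]=010000010 (head:       ^)
Step 5: in state A at pos 2, read 0 -> (A,0)->write 1,move L,goto A. Now: state=A, head=1, tape[-4..4]=010000110 (head:      ^)
Step 6: in state A at pos 1, read 0 -> (A,0)->write 1,move L,goto A. Now: state=A, head=0, tape[-4..4]=010001110 (head:     ^)
Step 7: in state A at pos 0, read 0 -> (A,0)->write 1,move L,goto A. Now: state=A, head=-1, tape[-4..4]=010011110 (head:    ^)
Step 8: in state A at pos -1, read 0 -> (A,0)->write 1,move L,goto A. Now: state=A, head=-2, tape[-4..4]=010111110 (head:   ^)
Step 9: in state A at pos -2, read 0 -> (A,0)->write 1,move L,goto A. Now: state=A, head=-3, tape[-4..4]=011111110 (head:  ^)
Step 10: in state A at pos -3, read 1 -> (A,1)->write 0,move R,goto C. Now: state=C, head=-2, tape[-4..4]=001111110 (head:   ^)
Step 11: in state C at pos -2, read 1 -> (C,1)->write 0,move R,goto A. Now: state=A, head=-1, tape[-4..4]=000111110 (head:    ^)
Step 12: in state A at pos -1, read 1 -> (A,1)->write 0,move R,goto C. Now: state=C, head=0, tape[-4..4]=000011110 (head:     ^)
Step 13: in state C at pos 0, read 1 -> (C,1)->write 0,move R,goto A. Now: state=A, head=1, tape[-4..4]=000001110 (head:      ^)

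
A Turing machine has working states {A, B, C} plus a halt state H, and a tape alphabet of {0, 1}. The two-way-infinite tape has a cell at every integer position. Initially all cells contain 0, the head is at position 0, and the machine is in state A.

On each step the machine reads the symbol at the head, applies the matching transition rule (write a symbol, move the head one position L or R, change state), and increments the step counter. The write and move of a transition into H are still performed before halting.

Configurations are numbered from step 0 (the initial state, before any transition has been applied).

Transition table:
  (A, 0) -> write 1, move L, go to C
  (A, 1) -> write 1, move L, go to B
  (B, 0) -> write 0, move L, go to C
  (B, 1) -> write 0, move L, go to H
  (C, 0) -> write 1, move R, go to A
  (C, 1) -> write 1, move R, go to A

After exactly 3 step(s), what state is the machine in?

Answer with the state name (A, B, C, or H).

Step 1: in state A at pos 0, read 0 -> (A,0)->write 1,move L,goto C. Now: state=C, head=-1, tape[-2..1]=0010 (head:  ^)
Step 2: in state C at pos -1, read 0 -> (C,0)->write 1,move R,goto A. Now: state=A, head=0, tape[-2..1]=0110 (head:   ^)
Step 3: in state A at pos 0, read 1 -> (A,1)->write 1,move L,goto B. Now: state=B, head=-1, tape[-2..1]=0110 (head:  ^)

Answer: B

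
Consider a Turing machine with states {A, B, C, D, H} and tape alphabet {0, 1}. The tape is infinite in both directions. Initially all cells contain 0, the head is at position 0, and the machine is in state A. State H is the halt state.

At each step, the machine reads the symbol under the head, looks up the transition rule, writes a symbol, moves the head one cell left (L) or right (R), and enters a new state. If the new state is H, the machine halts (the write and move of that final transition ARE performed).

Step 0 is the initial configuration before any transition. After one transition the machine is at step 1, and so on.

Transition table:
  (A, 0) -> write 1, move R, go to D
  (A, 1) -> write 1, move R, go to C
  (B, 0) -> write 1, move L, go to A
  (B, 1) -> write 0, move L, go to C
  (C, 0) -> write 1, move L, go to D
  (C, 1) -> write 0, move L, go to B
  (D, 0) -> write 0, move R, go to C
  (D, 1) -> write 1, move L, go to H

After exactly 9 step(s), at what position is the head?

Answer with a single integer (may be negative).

Answer: -1

Derivation:
Step 1: in state A at pos 0, read 0 -> (A,0)->write 1,move R,goto D. Now: state=D, head=1, tape[-1..2]=0100 (head:   ^)
Step 2: in state D at pos 1, read 0 -> (D,0)->write 0,move R,goto C. Now: state=C, head=2, tape[-1..3]=01000 (head:    ^)
Step 3: in state C at pos 2, read 0 -> (C,0)->write 1,move L,goto D. Now: state=D, head=1, tape[-1..3]=01010 (head:   ^)
Step 4: in state D at pos 1, read 0 -> (D,0)->write 0,move R,goto C. Now: state=C, head=2, tape[-1..3]=01010 (head:    ^)
Step 5: in state C at pos 2, read 1 -> (C,1)->write 0,move L,goto B. Now: state=B, head=1, tape[-1..3]=01000 (head:   ^)
Step 6: in state B at pos 1, read 0 -> (B,0)->write 1,move L,goto A. Now: state=A, head=0, tape[-1..3]=01100 (head:  ^)
Step 7: in state A at pos 0, read 1 -> (A,1)->write 1,move R,goto C. Now: state=C, head=1, tape[-1..3]=01100 (head:   ^)
Step 8: in state C at pos 1, read 1 -> (C,1)->write 0,move L,goto B. Now: state=B, head=0, tape[-1..3]=01000 (head:  ^)
Step 9: in state B at pos 0, read 1 -> (B,1)->write 0,move L,goto C. Now: state=C, head=-1, tape[-2..3]=000000 (head:  ^)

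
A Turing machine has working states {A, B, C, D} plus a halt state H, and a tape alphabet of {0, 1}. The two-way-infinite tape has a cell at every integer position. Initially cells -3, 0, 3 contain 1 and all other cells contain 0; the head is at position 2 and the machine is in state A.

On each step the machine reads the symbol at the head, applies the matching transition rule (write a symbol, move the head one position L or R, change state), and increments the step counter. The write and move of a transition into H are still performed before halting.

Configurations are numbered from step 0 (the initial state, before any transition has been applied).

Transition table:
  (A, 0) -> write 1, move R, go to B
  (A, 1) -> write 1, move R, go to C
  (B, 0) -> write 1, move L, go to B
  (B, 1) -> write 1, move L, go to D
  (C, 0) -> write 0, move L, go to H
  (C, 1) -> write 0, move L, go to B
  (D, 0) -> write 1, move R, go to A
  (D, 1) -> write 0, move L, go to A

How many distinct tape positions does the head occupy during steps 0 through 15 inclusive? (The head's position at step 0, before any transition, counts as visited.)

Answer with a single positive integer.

Step 1: in state A at pos 2, read 0 -> (A,0)->write 1,move R,goto B. Now: state=B, head=3, tape[-4..4]=010010110 (head:        ^)
Step 2: in state B at pos 3, read 1 -> (B,1)->write 1,move L,goto D. Now: state=D, head=2, tape[-4..4]=010010110 (head:       ^)
Step 3: in state D at pos 2, read 1 -> (D,1)->write 0,move L,goto A. Now: state=A, head=1, tape[-4..4]=010010010 (head:      ^)
Step 4: in state A at pos 1, read 0 -> (A,0)->write 1,move R,goto B. Now: state=B, head=2, tape[-4..4]=010011010 (head:       ^)
Step 5: in state B at pos 2, read 0 -> (B,0)->write 1,move L,goto B. Now: state=B, head=1, tape[-4..4]=010011110 (head:      ^)
Step 6: in state B at pos 1, read 1 -> (B,1)->write 1,move L,goto D. Now: state=D, head=0, tape[-4..4]=010011110 (head:     ^)
Step 7: in state D at pos 0, read 1 -> (D,1)->write 0,move L,goto A. Now: state=A, head=-1, tape[-4..4]=010001110 (head:    ^)
Step 8: in state A at pos -1, read 0 -> (A,0)->write 1,move R,goto B. Now: state=B, head=0, tape[-4..4]=010101110 (head:     ^)
Step 9: in state B at pos 0, read 0 -> (B,0)->write 1,move L,goto B. Now: state=B, head=-1, tape[-4..4]=010111110 (head:    ^)
Step 10: in state B at pos -1, read 1 -> (B,1)->write 1,move L,goto D. Now: state=D, head=-2, tape[-4..4]=010111110 (head:   ^)
Step 11: in state D at pos -2, read 0 -> (D,0)->write 1,move R,goto A. Now: state=A, head=-1, tape[-4..4]=011111110 (head:    ^)
Step 12: in state A at pos -1, read 1 -> (A,1)->write 1,move R,goto C. Now: state=C, head=0, tape[-4..4]=011111110 (head:     ^)
Step 13: in state C at pos 0, read 1 -> (C,1)->write 0,move L,goto B. Now: state=B, head=-1, tape[-4..4]=011101110 (head:    ^)
Step 14: in state B at pos -1, read 1 -> (B,1)->write 1,move L,goto D. Now: state=D, head=-2, tape[-4..4]=011101110 (head:   ^)
Step 15: in state D at pos -2, read 1 -> (D,1)->write 0,move L,goto A. Now: state=A, head=-3, tape[-4..4]=010101110 (head:  ^)
Head positions at steps 0..15: starting at 2, distinct positions visited = {-3, -2, -1, 0, 1, 2, 3} -> 7 position(s)

Answer: 7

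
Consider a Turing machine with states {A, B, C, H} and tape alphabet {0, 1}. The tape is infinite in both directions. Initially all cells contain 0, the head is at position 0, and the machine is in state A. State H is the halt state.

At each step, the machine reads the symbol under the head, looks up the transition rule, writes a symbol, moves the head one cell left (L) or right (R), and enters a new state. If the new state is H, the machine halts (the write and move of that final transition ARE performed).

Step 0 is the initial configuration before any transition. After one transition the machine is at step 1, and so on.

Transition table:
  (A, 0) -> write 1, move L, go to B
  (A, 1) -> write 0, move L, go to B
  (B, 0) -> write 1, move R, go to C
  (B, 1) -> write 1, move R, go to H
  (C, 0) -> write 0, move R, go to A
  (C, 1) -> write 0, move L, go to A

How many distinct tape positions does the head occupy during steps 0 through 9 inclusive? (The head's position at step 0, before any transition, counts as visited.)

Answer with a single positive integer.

Step 1: in state A at pos 0, read 0 -> (A,0)->write 1,move L,goto B. Now: state=B, head=-1, tape[-2..1]=0010 (head:  ^)
Step 2: in state B at pos -1, read 0 -> (B,0)->write 1,move R,goto C. Now: state=C, head=0, tape[-2..1]=0110 (head:   ^)
Step 3: in state C at pos 0, read 1 -> (C,1)->write 0,move L,goto A. Now: state=A, head=-1, tape[-2..1]=0100 (head:  ^)
Step 4: in state A at pos -1, read 1 -> (A,1)->write 0,move L,goto B. Now: state=B, head=-2, tape[-3..1]=00000 (head:  ^)
Step 5: in state B at pos -2, read 0 -> (B,0)->write 1,move R,goto C. Now: state=C, head=-1, tape[-3..1]=01000 (head:   ^)
Step 6: in state C at pos -1, read 0 -> (C,0)->write 0,move R,goto A. Now: state=A, head=0, tape[-3..1]=01000 (head:    ^)
Step 7: in state A at pos 0, read 0 -> (A,0)->write 1,move L,goto B. Now: state=B, head=-1, tape[-3..1]=01010 (head:   ^)
Step 8: in state B at pos -1, read 0 -> (B,0)->write 1,move R,goto C. Now: state=C, head=0, tape[-3..1]=01110 (head:    ^)
Step 9: in state C at pos 0, read 1 -> (C,1)->write 0,move L,goto A. Now: state=A, head=-1, tape[-3..1]=01100 (head:   ^)
Head positions at steps 0..9: starting at 0, distinct positions visited = {-2, -1, 0} -> 3 position(s)

Answer: 3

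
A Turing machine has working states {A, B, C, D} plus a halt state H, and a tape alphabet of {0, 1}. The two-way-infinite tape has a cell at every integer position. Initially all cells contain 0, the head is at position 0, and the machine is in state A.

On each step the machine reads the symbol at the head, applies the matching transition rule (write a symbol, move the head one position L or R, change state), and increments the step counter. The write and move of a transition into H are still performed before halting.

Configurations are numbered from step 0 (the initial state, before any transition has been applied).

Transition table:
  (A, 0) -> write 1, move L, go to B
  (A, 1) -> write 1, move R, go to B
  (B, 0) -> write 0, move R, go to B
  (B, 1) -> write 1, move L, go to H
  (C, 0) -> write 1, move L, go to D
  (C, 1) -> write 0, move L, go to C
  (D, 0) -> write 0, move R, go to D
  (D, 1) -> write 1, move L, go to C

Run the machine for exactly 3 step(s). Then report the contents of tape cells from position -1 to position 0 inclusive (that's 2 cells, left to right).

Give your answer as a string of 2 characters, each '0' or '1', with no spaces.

Step 1: in state A at pos 0, read 0 -> (A,0)->write 1,move L,goto B. Now: state=B, head=-1, tape[-2..1]=0010 (head:  ^)
Step 2: in state B at pos -1, read 0 -> (B,0)->write 0,move R,goto B. Now: state=B, head=0, tape[-2..1]=0010 (head:   ^)
Step 3: in state B at pos 0, read 1 -> (B,1)->write 1,move L,goto H. Now: state=H, head=-1, tape[-2..1]=0010 (head:  ^)

Answer: 01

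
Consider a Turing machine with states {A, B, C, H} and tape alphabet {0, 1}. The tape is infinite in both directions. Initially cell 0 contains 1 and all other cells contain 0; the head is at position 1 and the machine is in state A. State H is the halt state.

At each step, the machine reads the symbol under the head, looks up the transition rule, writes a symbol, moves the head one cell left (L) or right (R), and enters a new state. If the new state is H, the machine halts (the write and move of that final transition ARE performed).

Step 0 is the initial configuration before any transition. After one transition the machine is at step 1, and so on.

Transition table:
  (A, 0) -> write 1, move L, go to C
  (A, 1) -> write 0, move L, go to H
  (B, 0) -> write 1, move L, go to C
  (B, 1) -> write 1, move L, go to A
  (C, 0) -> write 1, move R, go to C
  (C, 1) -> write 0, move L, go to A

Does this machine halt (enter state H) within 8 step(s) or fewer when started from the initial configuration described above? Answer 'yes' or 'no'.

Step 1: in state A at pos 1, read 0 -> (A,0)->write 1,move L,goto C. Now: state=C, head=0, tape[-1..2]=0110 (head:  ^)
Step 2: in state C at pos 0, read 1 -> (C,1)->write 0,move L,goto A. Now: state=A, head=-1, tape[-2..2]=00010 (head:  ^)
Step 3: in state A at pos -1, read 0 -> (A,0)->write 1,move L,goto C. Now: state=C, head=-2, tape[-3..2]=001010 (head:  ^)
Step 4: in state C at pos -2, read 0 -> (C,0)->write 1,move R,goto C. Now: state=C, head=-1, tape[-3..2]=011010 (head:   ^)
Step 5: in state C at pos -1, read 1 -> (C,1)->write 0,move L,goto A. Now: state=A, head=-2, tape[-3..2]=010010 (head:  ^)
Step 6: in state A at pos -2, read 1 -> (A,1)->write 0,move L,goto H. Now: state=H, head=-3, tape[-4..2]=0000010 (head:  ^)
State H reached at step 6; 6 <= 8 -> yes

Answer: yes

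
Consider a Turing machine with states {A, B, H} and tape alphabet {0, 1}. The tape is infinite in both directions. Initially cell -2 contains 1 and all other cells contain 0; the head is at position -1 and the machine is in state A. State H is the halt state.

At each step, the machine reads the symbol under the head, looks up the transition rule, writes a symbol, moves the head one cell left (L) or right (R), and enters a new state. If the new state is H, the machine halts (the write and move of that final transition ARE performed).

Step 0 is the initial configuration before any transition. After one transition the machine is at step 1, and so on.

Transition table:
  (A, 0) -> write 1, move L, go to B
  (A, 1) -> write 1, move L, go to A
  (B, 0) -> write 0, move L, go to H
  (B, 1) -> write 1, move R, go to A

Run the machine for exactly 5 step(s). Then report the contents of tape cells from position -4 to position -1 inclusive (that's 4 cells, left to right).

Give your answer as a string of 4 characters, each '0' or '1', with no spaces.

Step 1: in state A at pos -1, read 0 -> (A,0)->write 1,move L,goto B. Now: state=B, head=-2, tape[-3..0]=0110 (head:  ^)
Step 2: in state B at pos -2, read 1 -> (B,1)->write 1,move R,goto A. Now: state=A, head=-1, tape[-3..0]=0110 (head:   ^)
Step 3: in state A at pos -1, read 1 -> (A,1)->write 1,move L,goto A. Now: state=A, head=-2, tape[-3..0]=0110 (head:  ^)
Step 4: in state A at pos -2, read 1 -> (A,1)->write 1,move L,goto A. Now: state=A, head=-3, tape[-4..0]=00110 (head:  ^)
Step 5: in state A at pos -3, read 0 -> (A,0)->write 1,move L,goto B. Now: state=B, head=-4, tape[-5..0]=001110 (head:  ^)

Answer: 0111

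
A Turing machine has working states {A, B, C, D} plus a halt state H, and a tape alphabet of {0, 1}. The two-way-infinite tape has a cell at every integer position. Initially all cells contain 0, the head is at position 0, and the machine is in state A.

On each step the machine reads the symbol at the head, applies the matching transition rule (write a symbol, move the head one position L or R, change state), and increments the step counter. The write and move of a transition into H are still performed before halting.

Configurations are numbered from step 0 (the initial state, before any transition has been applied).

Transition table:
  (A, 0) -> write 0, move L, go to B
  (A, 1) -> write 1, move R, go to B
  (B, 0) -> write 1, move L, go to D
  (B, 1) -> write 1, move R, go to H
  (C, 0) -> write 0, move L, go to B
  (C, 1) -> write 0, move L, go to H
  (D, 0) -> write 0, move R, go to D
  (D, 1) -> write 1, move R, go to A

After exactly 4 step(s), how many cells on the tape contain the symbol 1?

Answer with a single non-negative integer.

Step 1: in state A at pos 0, read 0 -> (A,0)->write 0,move L,goto B. Now: state=B, head=-1, tape[-2..1]=0000 (head:  ^)
Step 2: in state B at pos -1, read 0 -> (B,0)->write 1,move L,goto D. Now: state=D, head=-2, tape[-3..1]=00100 (head:  ^)
Step 3: in state D at pos -2, read 0 -> (D,0)->write 0,move R,goto D. Now: state=D, head=-1, tape[-3..1]=00100 (head:   ^)
Step 4: in state D at pos -1, read 1 -> (D,1)->write 1,move R,goto A. Now: state=A, head=0, tape[-3..1]=00100 (head:    ^)
Cells containing 1 after step 4: {-1} -> 1 cell(s)

Answer: 1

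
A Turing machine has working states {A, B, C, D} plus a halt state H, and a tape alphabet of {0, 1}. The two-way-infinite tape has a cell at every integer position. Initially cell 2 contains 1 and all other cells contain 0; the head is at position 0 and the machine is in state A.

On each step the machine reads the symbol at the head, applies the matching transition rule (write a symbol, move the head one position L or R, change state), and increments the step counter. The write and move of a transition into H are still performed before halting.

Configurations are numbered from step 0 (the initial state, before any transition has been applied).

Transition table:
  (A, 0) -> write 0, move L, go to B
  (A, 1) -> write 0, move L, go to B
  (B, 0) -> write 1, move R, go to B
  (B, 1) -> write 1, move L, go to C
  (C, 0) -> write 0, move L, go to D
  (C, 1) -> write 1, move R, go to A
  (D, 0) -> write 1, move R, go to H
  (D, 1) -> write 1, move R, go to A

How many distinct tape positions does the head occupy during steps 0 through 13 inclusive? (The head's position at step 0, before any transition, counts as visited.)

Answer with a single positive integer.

Step 1: in state A at pos 0, read 0 -> (A,0)->write 0,move L,goto B. Now: state=B, head=-1, tape[-2..3]=000010 (head:  ^)
Step 2: in state B at pos -1, read 0 -> (B,0)->write 1,move R,goto B. Now: state=B, head=0, tape[-2..3]=010010 (head:   ^)
Step 3: in state B at pos 0, read 0 -> (B,0)->write 1,move R,goto B. Now: state=B, head=1, tape[-2..3]=011010 (head:    ^)
Step 4: in state B at pos 1, read 0 -> (B,0)->write 1,move R,goto B. Now: state=B, head=2, tape[-2..3]=011110 (head:     ^)
Step 5: in state B at pos 2, read 1 -> (B,1)->write 1,move L,goto C. Now: state=C, head=1, tape[-2..3]=011110 (head:    ^)
Step 6: in state C at pos 1, read 1 -> (C,1)->write 1,move R,goto A. Now: state=A, head=2, tape[-2..3]=011110 (head:     ^)
Step 7: in state A at pos 2, read 1 -> (A,1)->write 0,move L,goto B. Now: state=B, head=1, tape[-2..3]=011100 (head:    ^)
Step 8: in state B at pos 1, read 1 -> (B,1)->write 1,move L,goto C. Now: state=C, head=0, tape[-2..3]=011100 (head:   ^)
Step 9: in state C at pos 0, read 1 -> (C,1)->write 1,move R,goto A. Now: state=A, head=1, tape[-2..3]=011100 (head:    ^)
Step 10: in state A at pos 1, read 1 -> (A,1)->write 0,move L,goto B. Now: state=B, head=0, tape[-2..3]=011000 (head:   ^)
Step 11: in state B at pos 0, read 1 -> (B,1)->write 1,move L,goto C. Now: state=C, head=-1, tape[-2..3]=011000 (head:  ^)
Step 12: in state C at pos -1, read 1 -> (C,1)->write 1,move R,goto A. Now: state=A, head=0, tape[-2..3]=011000 (head:   ^)
Step 13: in state A at pos 0, read 1 -> (A,1)->write 0,move L,goto B. Now: state=B, head=-1, tape[-2..3]=010000 (head:  ^)
Head positions at steps 0..13: starting at 0, distinct positions visited = {-1, 0, 1, 2} -> 4 position(s)

Answer: 4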